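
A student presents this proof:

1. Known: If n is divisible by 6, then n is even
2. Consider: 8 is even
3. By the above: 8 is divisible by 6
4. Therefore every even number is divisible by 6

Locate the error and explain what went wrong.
Step 3: By the above: 8 is divisible by 6

Step 3 commits the fallacy of affirming the consequent. The known fact 'divisible by 6 → even' does NOT imply 'even → divisible by 6'. That would be the converse, which is false. For example, 8 is even but 8 ÷ 6 = 1.33, which is not an integer.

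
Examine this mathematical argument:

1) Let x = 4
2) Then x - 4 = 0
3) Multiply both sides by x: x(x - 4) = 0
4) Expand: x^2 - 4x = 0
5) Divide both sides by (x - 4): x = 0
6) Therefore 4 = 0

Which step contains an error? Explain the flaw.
Step 5: Divide both sides by (x - 4): x = 0

Step 5 divides both sides by (x - 4). However, since x = 4, we have (x - 4) = 0. Division by zero is undefined, making this step invalid.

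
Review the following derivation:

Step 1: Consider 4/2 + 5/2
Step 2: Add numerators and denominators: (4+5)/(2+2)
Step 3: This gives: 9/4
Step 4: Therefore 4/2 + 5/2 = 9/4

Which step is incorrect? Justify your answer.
Step 2: Add numerators and denominators: (4+5)/(2+2)

Step 2 incorrectly adds fractions by separately adding numerators and denominators. This is wrong. The correct method requires a common denominator: 4/2 + 5/2 = (4×2 + 5×2)/(2×2) = 18/4 = 9/2. The method used gives 9/4, which is different.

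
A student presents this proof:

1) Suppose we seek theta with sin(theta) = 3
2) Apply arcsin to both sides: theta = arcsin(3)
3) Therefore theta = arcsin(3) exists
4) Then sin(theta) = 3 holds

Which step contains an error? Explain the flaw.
Step 2: Apply arcsin to both sides: theta = arcsin(3)

Step 2 applies arcsin to 3. However, arcsin(x) is only defined for x in [-1, 1] because sin(theta) can only produce values in that range. Since |3| > 1, arcsin(3) is undefined. There is no angle whose sine equals 3.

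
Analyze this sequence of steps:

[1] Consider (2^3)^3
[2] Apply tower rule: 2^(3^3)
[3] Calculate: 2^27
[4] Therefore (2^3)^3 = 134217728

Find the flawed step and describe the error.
Step 2: Apply tower rule: 2^(3^3)

Step 2 incorrectly states that (a^b)^c = a^(b^c). The correct rule is (a^b)^c = a^(b×c). The actual value is (2^3)^3 = 2^9 = 512, not 2^27 = 134217728.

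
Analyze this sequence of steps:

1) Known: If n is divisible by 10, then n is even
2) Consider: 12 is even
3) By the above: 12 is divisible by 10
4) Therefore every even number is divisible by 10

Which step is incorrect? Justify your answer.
Step 3: By the above: 12 is divisible by 10

Step 3 commits the fallacy of affirming the consequent. The known fact 'divisible by 10 → even' does NOT imply 'even → divisible by 10'. That would be the converse, which is false. For example, 12 is even but 12 ÷ 10 = 1.20, which is not an integer.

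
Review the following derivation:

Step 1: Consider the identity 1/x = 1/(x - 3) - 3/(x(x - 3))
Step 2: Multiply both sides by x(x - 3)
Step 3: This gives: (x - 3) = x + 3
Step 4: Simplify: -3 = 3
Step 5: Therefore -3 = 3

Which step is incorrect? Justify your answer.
Step 3: This gives: (x - 3) = x + 3

Step 3 makes a sign error when clearing denominators. Multiplying -3/(x(x - 3)) by x(x - 3) gives -3, not +3. The correct result is (x - 3) = x - 3, which is trivially true, not (x - 3) = x + 3. (Step 1 is a valid identity: 1/(x - 3) - 3/(x(x - 3)) = (x - 3)/(x(x - 3)) = 1/x.)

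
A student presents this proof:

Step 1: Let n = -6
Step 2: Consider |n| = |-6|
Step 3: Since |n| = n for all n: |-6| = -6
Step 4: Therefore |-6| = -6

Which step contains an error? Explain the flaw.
Step 3: Since |n| = n for all n: |-6| = -6

Step 3 incorrectly states that |n| = n for all n. The correct definition is |n| = n when n >= 0, and |n| = -n when n < 0. Since -6 < 0, we have |-6| = -(-6) = 6, not -6.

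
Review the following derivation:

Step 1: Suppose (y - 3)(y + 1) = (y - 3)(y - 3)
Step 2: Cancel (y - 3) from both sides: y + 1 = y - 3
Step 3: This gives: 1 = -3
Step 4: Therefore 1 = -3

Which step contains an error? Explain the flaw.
Step 2: Cancel (y - 3) from both sides: y + 1 = y - 3

Step 2 cancels (y - 3) from both sides. This is only valid if (y - 3) ≠ 0, i.e., y ≠ 3. When y = 3, both sides equal zero regardless of the other factors. The correct approach requires considering y = 3 as a separate case.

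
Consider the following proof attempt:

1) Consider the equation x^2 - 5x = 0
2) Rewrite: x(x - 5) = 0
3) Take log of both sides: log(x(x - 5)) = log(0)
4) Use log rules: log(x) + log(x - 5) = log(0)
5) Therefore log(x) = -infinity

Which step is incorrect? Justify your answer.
Step 3: Take log of both sides: log(x(x - 5)) = log(0)

Step 3 takes the logarithm of both sides, resulting in log(0) on the right side. The logarithm is only defined for positive numbers; log(0) is undefined (approaches negative infinity). This operation is invalid.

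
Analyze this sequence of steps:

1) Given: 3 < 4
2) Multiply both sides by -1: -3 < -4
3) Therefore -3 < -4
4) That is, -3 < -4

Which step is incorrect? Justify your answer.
Step 2: Multiply both sides by -1: -3 < -4

Step 2 multiplies both sides by -1 but fails to reverse the inequality sign. When multiplying (or dividing) an inequality by a negative number, the direction must be reversed. Since 3 < 4, we should get -3 > -4, i.e., -3 > -4.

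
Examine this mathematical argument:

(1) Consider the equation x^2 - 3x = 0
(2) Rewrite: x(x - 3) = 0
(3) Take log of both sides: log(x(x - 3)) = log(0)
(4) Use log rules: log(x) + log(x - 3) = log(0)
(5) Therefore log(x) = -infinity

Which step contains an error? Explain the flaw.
Step 3: Take log of both sides: log(x(x - 3)) = log(0)

Step 3 takes the logarithm of both sides, resulting in log(0) on the right side. The logarithm is only defined for positive numbers; log(0) is undefined (approaches negative infinity). This operation is invalid.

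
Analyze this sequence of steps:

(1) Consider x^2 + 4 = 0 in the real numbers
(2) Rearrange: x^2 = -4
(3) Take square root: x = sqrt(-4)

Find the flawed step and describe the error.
Step 3: Take square root: x = sqrt(-4)

Step 3 takes the square root of -4, which is negative. In the real number system, the square root of a negative number is undefined. The equation x^2 + 4 = 0 has no real solutions. Square roots of negative numbers only exist in the complex numbers.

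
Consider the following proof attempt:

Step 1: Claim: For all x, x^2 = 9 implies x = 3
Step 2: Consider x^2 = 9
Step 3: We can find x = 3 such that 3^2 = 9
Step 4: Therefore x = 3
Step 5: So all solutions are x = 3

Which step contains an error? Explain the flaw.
Step 4: Therefore x = 3

Step 4 incorrectly concludes that x = 3 is the only solution. The proof shows that x = 3 is A solution (existence), but does not show it is the ONLY solution (uniqueness). In fact, x = -3 is also a solution since (-3)^2 = 9. Finding one solution doesn't prove there are no others.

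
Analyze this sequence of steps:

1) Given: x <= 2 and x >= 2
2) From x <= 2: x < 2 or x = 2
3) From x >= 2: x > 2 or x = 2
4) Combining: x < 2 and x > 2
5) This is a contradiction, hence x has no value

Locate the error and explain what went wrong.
Step 4: Combining: x < 2 and x > 2

Step 4 incorrectly combines the conditions. From x <= 2 and x >= 2, the intersection is x = 2. The error treats the 'or' cases as 'and' requirements. The correct conclusion is that x = 2 is the unique solution, not that no solution exists.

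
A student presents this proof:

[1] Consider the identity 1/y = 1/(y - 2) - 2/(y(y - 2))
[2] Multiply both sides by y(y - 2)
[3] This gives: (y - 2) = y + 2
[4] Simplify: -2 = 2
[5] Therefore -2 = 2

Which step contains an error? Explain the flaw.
Step 3: This gives: (y - 2) = y + 2

Step 3 makes a sign error when clearing denominators. Multiplying -2/(y(y - 2)) by y(y - 2) gives -2, not +2. The correct result is (y - 2) = y - 2, which is trivially true, not (y - 2) = y + 2. (Step 1 is a valid identity: 1/(y - 2) - 2/(y(y - 2)) = (y - 2)/(y(y - 2)) = 1/y.)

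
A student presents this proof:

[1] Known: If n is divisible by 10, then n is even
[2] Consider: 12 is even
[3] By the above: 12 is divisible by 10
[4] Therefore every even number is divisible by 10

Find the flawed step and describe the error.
Step 3: By the above: 12 is divisible by 10

Step 3 commits the fallacy of affirming the consequent. The known fact 'divisible by 10 → even' does NOT imply 'even → divisible by 10'. That would be the converse, which is false. For example, 12 is even but 12 ÷ 10 = 1.20, which is not an integer.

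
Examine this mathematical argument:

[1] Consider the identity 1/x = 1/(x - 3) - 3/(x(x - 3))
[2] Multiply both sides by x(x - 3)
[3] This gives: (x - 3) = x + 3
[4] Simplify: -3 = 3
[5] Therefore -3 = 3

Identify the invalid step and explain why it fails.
Step 3: This gives: (x - 3) = x + 3

Step 3 makes a sign error when clearing denominators. Multiplying -3/(x(x - 3)) by x(x - 3) gives -3, not +3. The correct result is (x - 3) = x - 3, which is trivially true, not (x - 3) = x + 3. (Step 1 is a valid identity: 1/(x - 3) - 3/(x(x - 3)) = (x - 3)/(x(x - 3)) = 1/x.)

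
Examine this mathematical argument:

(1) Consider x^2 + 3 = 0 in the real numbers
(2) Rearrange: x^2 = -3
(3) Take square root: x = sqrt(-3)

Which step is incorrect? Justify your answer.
Step 3: Take square root: x = sqrt(-3)

Step 3 takes the square root of -3, which is negative. In the real number system, the square root of a negative number is undefined. The equation x^2 + 3 = 0 has no real solutions. Square roots of negative numbers only exist in the complex numbers.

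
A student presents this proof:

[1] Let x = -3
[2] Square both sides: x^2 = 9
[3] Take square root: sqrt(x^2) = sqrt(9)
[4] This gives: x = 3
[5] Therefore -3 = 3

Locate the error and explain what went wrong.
Step 4: This gives: x = 3

Step 4 incorrectly states that sqrt(x^2) = x. The correct identity is sqrt(x^2) = |x|. Since x = -3 < 0, we have sqrt(x^2) = |-3| = 3, not x = -3.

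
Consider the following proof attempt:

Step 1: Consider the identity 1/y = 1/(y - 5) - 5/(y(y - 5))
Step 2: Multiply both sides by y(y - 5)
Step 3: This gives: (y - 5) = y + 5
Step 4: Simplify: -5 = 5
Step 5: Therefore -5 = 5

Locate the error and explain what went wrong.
Step 3: This gives: (y - 5) = y + 5

Step 3 makes a sign error when clearing denominators. Multiplying -5/(y(y - 5)) by y(y - 5) gives -5, not +5. The correct result is (y - 5) = y - 5, which is trivially true, not (y - 5) = y + 5. (Step 1 is a valid identity: 1/(y - 5) - 5/(y(y - 5)) = (y - 5)/(y(y - 5)) = 1/y.)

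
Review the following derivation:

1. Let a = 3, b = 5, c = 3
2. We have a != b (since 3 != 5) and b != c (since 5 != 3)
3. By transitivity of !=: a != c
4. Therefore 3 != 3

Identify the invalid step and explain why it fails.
Step 3: By transitivity of !=: a != c

Step 3 incorrectly applies transitivity to the '!=' relation. Transitivity states: if a R b and b R c, then a R c. However, '!=' is not transitive. Counterexample: 3 != 5 and 5 != 3, but 3 = 3 (both equal 3). Transitivity holds for relations like <, <=, =, but not for !=.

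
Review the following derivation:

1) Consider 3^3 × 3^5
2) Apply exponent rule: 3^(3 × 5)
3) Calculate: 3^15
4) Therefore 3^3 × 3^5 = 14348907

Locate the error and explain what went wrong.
Step 2: Apply exponent rule: 3^(3 × 5)

Step 2 incorrectly states that a^b × a^c = a^(b×c). The correct rule is a^b × a^c = a^(b+c). The actual value is 3^3 × 3^5 = 3^8 = 6561, not 3^15 = 14348907.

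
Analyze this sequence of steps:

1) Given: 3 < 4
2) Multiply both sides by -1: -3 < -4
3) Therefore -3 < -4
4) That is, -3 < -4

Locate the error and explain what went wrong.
Step 2: Multiply both sides by -1: -3 < -4

Step 2 multiplies both sides by -1 but fails to reverse the inequality sign. When multiplying (or dividing) an inequality by a negative number, the direction must be reversed. Since 3 < 4, we should get -3 > -4, i.e., -3 > -4.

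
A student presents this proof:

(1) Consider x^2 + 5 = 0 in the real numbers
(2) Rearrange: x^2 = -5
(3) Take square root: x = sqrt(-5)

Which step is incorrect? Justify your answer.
Step 3: Take square root: x = sqrt(-5)

Step 3 takes the square root of -5, which is negative. In the real number system, the square root of a negative number is undefined. The equation x^2 + 5 = 0 has no real solutions. Square roots of negative numbers only exist in the complex numbers.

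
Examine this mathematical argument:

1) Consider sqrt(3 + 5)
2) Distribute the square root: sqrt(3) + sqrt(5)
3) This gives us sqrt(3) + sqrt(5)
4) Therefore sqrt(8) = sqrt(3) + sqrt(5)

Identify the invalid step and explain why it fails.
Step 2: Distribute the square root: sqrt(3) + sqrt(5)

Step 2 incorrectly 'distributes' the square root over addition. The square root function does not distribute: sqrt(a + b) ≠ sqrt(a) + sqrt(b). In fact, sqrt(3 + 5) = sqrt(8) ≈ 2.8284, while sqrt(3) + sqrt(5) ≈ 3.9681.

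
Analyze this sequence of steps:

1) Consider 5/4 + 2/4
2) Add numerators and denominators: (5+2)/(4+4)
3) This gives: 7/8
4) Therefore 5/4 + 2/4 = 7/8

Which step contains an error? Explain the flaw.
Step 2: Add numerators and denominators: (5+2)/(4+4)

Step 2 incorrectly adds fractions by separately adding numerators and denominators. This is wrong. The correct method requires a common denominator: 5/4 + 2/4 = (5×4 + 2×4)/(4×4) = 28/16 = 7/4. The method used gives 7/8, which is different.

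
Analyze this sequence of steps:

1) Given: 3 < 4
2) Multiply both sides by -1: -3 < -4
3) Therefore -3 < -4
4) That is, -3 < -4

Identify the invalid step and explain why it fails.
Step 2: Multiply both sides by -1: -3 < -4

Step 2 multiplies both sides by -1 but fails to reverse the inequality sign. When multiplying (or dividing) an inequality by a negative number, the direction must be reversed. Since 3 < 4, we should get -3 > -4, i.e., -3 > -4.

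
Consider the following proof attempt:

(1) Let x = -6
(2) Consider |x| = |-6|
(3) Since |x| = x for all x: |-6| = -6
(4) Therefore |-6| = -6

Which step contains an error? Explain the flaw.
Step 3: Since |x| = x for all x: |-6| = -6

Step 3 incorrectly states that |x| = x for all x. The correct definition is |x| = x when x >= 0, and |x| = -x when x < 0. Since -6 < 0, we have |-6| = -(-6) = 6, not -6.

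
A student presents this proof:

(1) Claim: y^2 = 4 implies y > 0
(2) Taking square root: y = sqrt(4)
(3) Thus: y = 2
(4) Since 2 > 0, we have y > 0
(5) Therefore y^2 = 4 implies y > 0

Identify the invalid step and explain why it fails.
Step 2: Taking square root: y = sqrt(4)

Step 2 takes the square root and assumes the positive root only. The equation y^2 = 4 actually has two solutions: y = 2 and y = -2. The proof silently assumes y > 0 without justification, then uses this assumption to conclude y > 0, which is circular. The counterexample y = -2 shows the claim is false.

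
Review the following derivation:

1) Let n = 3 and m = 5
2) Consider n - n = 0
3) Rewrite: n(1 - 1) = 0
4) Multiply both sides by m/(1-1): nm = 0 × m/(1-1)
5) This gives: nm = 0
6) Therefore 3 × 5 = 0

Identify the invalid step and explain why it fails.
Step 4: Multiply both sides by m/(1-1): nm = 0 × m/(1-1)

Step 4 multiplies both sides by m/(1-1). However, 1-1 = 0, so this is multiplication by m/0, which is undefined. We cannot multiply by an undefined expression.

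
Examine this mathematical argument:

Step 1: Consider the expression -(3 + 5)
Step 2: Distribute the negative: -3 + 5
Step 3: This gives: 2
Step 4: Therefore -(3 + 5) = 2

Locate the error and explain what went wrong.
Step 2: Distribute the negative: -3 + 5

Step 2 incorrectly distributes the negative sign. The correct distribution is -(3 + 5) = -3 - 5 = -8. The negative must be applied to both terms, not just the first. The error treats -(3 + 5) as -3 + 5, which equals 2 instead of -8.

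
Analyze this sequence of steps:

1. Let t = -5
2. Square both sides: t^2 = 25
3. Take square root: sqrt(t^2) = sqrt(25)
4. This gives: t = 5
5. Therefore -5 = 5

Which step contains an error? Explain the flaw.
Step 4: This gives: t = 5

Step 4 incorrectly states that sqrt(t^2) = t. The correct identity is sqrt(t^2) = |t|. Since t = -5 < 0, we have sqrt(t^2) = |-5| = 5, not t = -5.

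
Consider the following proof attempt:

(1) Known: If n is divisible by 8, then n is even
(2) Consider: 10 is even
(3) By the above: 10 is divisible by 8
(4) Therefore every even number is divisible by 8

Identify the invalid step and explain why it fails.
Step 3: By the above: 10 is divisible by 8

Step 3 commits the fallacy of affirming the consequent. The known fact 'divisible by 8 → even' does NOT imply 'even → divisible by 8'. That would be the converse, which is false. For example, 10 is even but 10 ÷ 8 = 1.25, which is not an integer.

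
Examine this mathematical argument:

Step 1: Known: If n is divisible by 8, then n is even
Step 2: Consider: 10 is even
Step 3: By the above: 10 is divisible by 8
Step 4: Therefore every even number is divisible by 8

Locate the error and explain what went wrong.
Step 3: By the above: 10 is divisible by 8

Step 3 commits the fallacy of affirming the consequent. The known fact 'divisible by 8 → even' does NOT imply 'even → divisible by 8'. That would be the converse, which is false. For example, 10 is even but 10 ÷ 8 = 1.25, which is not an integer.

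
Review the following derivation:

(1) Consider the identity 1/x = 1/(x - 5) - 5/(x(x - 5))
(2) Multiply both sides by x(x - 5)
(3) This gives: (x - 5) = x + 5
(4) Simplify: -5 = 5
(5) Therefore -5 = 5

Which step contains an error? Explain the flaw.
Step 3: This gives: (x - 5) = x + 5

Step 3 makes a sign error when clearing denominators. Multiplying -5/(x(x - 5)) by x(x - 5) gives -5, not +5. The correct result is (x - 5) = x - 5, which is trivially true, not (x - 5) = x + 5. (Step 1 is a valid identity: 1/(x - 5) - 5/(x(x - 5)) = (x - 5)/(x(x - 5)) = 1/x.)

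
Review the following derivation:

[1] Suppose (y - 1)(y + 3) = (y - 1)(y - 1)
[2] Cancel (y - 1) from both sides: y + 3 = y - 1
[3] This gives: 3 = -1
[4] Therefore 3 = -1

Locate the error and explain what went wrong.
Step 2: Cancel (y - 1) from both sides: y + 3 = y - 1

Step 2 cancels (y - 1) from both sides. This is only valid if (y - 1) ≠ 0, i.e., y ≠ 1. When y = 1, both sides equal zero regardless of the other factors. The correct approach requires considering y = 1 as a separate case.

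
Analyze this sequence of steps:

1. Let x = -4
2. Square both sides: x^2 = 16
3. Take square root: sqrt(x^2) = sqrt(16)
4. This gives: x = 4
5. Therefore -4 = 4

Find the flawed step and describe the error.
Step 4: This gives: x = 4

Step 4 incorrectly states that sqrt(x^2) = x. The correct identity is sqrt(x^2) = |x|. Since x = -4 < 0, we have sqrt(x^2) = |-4| = 4, not x = -4.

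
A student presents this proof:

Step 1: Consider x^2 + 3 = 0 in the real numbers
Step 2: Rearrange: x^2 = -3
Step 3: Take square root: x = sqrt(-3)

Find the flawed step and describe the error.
Step 3: Take square root: x = sqrt(-3)

Step 3 takes the square root of -3, which is negative. In the real number system, the square root of a negative number is undefined. The equation x^2 + 3 = 0 has no real solutions. Square roots of negative numbers only exist in the complex numbers.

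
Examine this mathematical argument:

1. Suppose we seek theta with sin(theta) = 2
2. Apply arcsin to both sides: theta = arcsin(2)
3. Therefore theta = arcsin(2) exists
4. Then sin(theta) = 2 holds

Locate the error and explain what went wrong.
Step 2: Apply arcsin to both sides: theta = arcsin(2)

Step 2 applies arcsin to 2. However, arcsin(x) is only defined for x in [-1, 1] because sin(theta) can only produce values in that range. Since |2| > 1, arcsin(2) is undefined. There is no angle whose sine equals 2.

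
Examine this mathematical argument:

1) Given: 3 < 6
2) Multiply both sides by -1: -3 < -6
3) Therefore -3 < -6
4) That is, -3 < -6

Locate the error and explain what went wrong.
Step 2: Multiply both sides by -1: -3 < -6

Step 2 multiplies both sides by -1 but fails to reverse the inequality sign. When multiplying (or dividing) an inequality by a negative number, the direction must be reversed. Since 3 < 6, we should get -3 > -6, i.e., -3 > -6.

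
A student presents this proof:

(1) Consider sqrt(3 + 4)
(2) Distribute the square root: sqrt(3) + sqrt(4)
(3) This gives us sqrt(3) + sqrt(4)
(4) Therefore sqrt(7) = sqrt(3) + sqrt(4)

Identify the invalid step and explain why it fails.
Step 2: Distribute the square root: sqrt(3) + sqrt(4)

Step 2 incorrectly 'distributes' the square root over addition. The square root function does not distribute: sqrt(a + b) ≠ sqrt(a) + sqrt(b). In fact, sqrt(3 + 4) = sqrt(7) ≈ 2.6458, while sqrt(3) + sqrt(4) ≈ 3.7321.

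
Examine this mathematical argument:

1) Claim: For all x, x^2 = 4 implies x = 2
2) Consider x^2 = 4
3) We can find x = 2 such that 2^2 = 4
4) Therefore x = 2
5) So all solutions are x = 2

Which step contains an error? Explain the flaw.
Step 4: Therefore x = 2

Step 4 incorrectly concludes that x = 2 is the only solution. The proof shows that x = 2 is A solution (existence), but does not show it is the ONLY solution (uniqueness). In fact, x = -2 is also a solution since (-2)^2 = 4. Finding one solution doesn't prove there are no others.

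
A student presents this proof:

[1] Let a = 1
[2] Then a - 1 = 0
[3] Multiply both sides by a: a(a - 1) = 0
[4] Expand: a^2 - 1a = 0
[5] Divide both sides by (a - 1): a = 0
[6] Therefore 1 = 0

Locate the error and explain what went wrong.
Step 5: Divide both sides by (a - 1): a = 0

Step 5 divides both sides by (a - 1). However, since a = 1, we have (a - 1) = 0. Division by zero is undefined, making this step invalid.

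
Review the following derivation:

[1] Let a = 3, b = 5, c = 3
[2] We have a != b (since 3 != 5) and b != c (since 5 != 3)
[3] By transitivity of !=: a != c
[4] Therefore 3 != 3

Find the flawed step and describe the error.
Step 3: By transitivity of !=: a != c

Step 3 incorrectly applies transitivity to the '!=' relation. Transitivity states: if a R b and b R c, then a R c. However, '!=' is not transitive. Counterexample: 3 != 5 and 5 != 3, but 3 = 3 (both equal 3). Transitivity holds for relations like <, <=, =, but not for !=.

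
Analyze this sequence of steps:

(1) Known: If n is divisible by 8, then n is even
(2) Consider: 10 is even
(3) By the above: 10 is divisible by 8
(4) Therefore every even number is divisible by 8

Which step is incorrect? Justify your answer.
Step 3: By the above: 10 is divisible by 8

Step 3 commits the fallacy of affirming the consequent. The known fact 'divisible by 8 → even' does NOT imply 'even → divisible by 8'. That would be the converse, which is false. For example, 10 is even but 10 ÷ 8 = 1.25, which is not an integer.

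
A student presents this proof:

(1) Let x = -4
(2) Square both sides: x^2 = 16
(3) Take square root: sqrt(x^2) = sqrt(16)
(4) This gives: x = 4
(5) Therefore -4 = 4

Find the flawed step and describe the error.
Step 4: This gives: x = 4

Step 4 incorrectly states that sqrt(x^2) = x. The correct identity is sqrt(x^2) = |x|. Since x = -4 < 0, we have sqrt(x^2) = |-4| = 4, not x = -4.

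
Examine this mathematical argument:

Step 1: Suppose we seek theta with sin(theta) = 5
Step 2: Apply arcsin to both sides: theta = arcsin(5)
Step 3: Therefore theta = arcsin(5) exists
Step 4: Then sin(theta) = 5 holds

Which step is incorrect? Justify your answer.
Step 2: Apply arcsin to both sides: theta = arcsin(5)

Step 2 applies arcsin to 5. However, arcsin(x) is only defined for x in [-1, 1] because sin(theta) can only produce values in that range. Since |5| > 1, arcsin(5) is undefined. There is no angle whose sine equals 5.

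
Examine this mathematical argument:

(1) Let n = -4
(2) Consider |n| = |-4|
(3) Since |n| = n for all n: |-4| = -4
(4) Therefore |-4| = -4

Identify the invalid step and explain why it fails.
Step 3: Since |n| = n for all n: |-4| = -4

Step 3 incorrectly states that |n| = n for all n. The correct definition is |n| = n when n >= 0, and |n| = -n when n < 0. Since -4 < 0, we have |-4| = -(-4) = 4, not -4.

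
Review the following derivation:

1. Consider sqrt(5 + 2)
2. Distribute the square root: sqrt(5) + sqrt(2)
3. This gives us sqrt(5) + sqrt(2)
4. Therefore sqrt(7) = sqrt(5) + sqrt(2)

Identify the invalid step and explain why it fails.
Step 2: Distribute the square root: sqrt(5) + sqrt(2)

Step 2 incorrectly 'distributes' the square root over addition. The square root function does not distribute: sqrt(a + b) ≠ sqrt(a) + sqrt(b). In fact, sqrt(5 + 2) = sqrt(7) ≈ 2.6458, while sqrt(5) + sqrt(2) ≈ 3.6503.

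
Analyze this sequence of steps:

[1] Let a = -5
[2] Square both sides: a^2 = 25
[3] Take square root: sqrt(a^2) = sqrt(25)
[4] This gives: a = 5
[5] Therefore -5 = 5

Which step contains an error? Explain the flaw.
Step 4: This gives: a = 5

Step 4 incorrectly states that sqrt(a^2) = a. The correct identity is sqrt(a^2) = |a|. Since a = -5 < 0, we have sqrt(a^2) = |-5| = 5, not a = -5.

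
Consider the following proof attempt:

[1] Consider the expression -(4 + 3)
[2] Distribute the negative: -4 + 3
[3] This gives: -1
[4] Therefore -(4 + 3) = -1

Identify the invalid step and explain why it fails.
Step 2: Distribute the negative: -4 + 3

Step 2 incorrectly distributes the negative sign. The correct distribution is -(4 + 3) = -4 - 3 = -7. The negative must be applied to both terms, not just the first. The error treats -(4 + 3) as -4 + 3, which equals -1 instead of -7.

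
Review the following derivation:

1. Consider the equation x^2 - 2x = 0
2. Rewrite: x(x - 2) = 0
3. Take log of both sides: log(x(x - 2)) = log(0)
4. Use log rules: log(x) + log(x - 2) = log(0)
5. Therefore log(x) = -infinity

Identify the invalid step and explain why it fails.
Step 3: Take log of both sides: log(x(x - 2)) = log(0)

Step 3 takes the logarithm of both sides, resulting in log(0) on the right side. The logarithm is only defined for positive numbers; log(0) is undefined (approaches negative infinity). This operation is invalid.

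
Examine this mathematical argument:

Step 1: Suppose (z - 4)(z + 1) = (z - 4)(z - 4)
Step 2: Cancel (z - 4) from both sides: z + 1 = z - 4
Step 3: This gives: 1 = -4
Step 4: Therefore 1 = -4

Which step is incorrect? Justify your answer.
Step 2: Cancel (z - 4) from both sides: z + 1 = z - 4

Step 2 cancels (z - 4) from both sides. This is only valid if (z - 4) ≠ 0, i.e., z ≠ 4. When z = 4, both sides equal zero regardless of the other factors. The correct approach requires considering z = 4 as a separate case.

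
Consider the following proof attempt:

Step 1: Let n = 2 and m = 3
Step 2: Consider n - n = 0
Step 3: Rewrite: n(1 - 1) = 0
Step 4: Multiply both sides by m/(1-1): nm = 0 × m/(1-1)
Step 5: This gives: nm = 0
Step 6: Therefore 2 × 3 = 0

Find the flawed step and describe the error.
Step 4: Multiply both sides by m/(1-1): nm = 0 × m/(1-1)

Step 4 multiplies both sides by m/(1-1). However, 1-1 = 0, so this is multiplication by m/0, which is undefined. We cannot multiply by an undefined expression.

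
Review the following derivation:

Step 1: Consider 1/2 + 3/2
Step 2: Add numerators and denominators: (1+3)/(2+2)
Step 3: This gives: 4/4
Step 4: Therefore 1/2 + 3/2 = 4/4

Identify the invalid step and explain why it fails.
Step 2: Add numerators and denominators: (1+3)/(2+2)

Step 2 incorrectly adds fractions by separately adding numerators and denominators. This is wrong. The correct method requires a common denominator: 1/2 + 3/2 = (1×2 + 3×2)/(2×2) = 8/4 = 2. The method used gives 4/4, which is different.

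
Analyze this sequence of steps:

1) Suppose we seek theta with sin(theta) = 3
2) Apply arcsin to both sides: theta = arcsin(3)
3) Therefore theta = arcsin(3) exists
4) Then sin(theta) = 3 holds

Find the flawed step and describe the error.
Step 2: Apply arcsin to both sides: theta = arcsin(3)

Step 2 applies arcsin to 3. However, arcsin(x) is only defined for x in [-1, 1] because sin(theta) can only produce values in that range. Since |3| > 1, arcsin(3) is undefined. There is no angle whose sine equals 3.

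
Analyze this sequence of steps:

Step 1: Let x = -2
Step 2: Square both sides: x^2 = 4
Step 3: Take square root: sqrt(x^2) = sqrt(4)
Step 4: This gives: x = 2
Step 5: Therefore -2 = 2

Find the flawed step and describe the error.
Step 4: This gives: x = 2

Step 4 incorrectly states that sqrt(x^2) = x. The correct identity is sqrt(x^2) = |x|. Since x = -2 < 0, we have sqrt(x^2) = |-2| = 2, not x = -2.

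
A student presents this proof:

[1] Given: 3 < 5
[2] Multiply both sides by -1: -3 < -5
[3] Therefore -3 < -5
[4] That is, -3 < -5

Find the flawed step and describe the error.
Step 2: Multiply both sides by -1: -3 < -5

Step 2 multiplies both sides by -1 but fails to reverse the inequality sign. When multiplying (or dividing) an inequality by a negative number, the direction must be reversed. Since 3 < 5, we should get -3 > -5, i.e., -3 > -5.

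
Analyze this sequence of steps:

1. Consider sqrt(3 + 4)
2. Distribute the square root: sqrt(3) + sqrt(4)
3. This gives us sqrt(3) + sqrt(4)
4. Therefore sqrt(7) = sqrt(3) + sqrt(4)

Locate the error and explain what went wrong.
Step 2: Distribute the square root: sqrt(3) + sqrt(4)

Step 2 incorrectly 'distributes' the square root over addition. The square root function does not distribute: sqrt(a + b) ≠ sqrt(a) + sqrt(b). In fact, sqrt(3 + 4) = sqrt(7) ≈ 2.6458, while sqrt(3) + sqrt(4) ≈ 3.7321.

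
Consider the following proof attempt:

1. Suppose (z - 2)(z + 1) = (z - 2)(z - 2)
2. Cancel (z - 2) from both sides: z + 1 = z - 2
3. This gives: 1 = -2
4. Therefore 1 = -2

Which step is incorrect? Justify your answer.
Step 2: Cancel (z - 2) from both sides: z + 1 = z - 2

Step 2 cancels (z - 2) from both sides. This is only valid if (z - 2) ≠ 0, i.e., z ≠ 2. When z = 2, both sides equal zero regardless of the other factors. The correct approach requires considering z = 2 as a separate case.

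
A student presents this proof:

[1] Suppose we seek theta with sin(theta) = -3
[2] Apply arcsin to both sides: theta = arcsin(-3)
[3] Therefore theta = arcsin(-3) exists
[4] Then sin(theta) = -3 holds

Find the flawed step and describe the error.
Step 2: Apply arcsin to both sides: theta = arcsin(-3)

Step 2 applies arcsin to -3. However, arcsin(x) is only defined for x in [-1, 1] because sin(theta) can only produce values in that range. Since |-3| > 1, arcsin(-3) is undefined. There is no angle whose sine equals -3.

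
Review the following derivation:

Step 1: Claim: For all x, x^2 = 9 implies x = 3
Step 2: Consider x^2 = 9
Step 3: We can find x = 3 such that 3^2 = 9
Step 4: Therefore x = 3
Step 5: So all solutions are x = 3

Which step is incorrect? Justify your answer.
Step 4: Therefore x = 3

Step 4 incorrectly concludes that x = 3 is the only solution. The proof shows that x = 3 is A solution (existence), but does not show it is the ONLY solution (uniqueness). In fact, x = -3 is also a solution since (-3)^2 = 9. Finding one solution doesn't prove there are no others.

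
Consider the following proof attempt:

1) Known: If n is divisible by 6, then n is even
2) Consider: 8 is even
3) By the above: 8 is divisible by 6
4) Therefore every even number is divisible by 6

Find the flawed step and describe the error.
Step 3: By the above: 8 is divisible by 6

Step 3 commits the fallacy of affirming the consequent. The known fact 'divisible by 6 → even' does NOT imply 'even → divisible by 6'. That would be the converse, which is false. For example, 8 is even but 8 ÷ 6 = 1.33, which is not an integer.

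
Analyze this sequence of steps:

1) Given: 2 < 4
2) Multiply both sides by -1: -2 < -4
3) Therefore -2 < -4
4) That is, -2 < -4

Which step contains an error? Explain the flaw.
Step 2: Multiply both sides by -1: -2 < -4

Step 2 multiplies both sides by -1 but fails to reverse the inequality sign. When multiplying (or dividing) an inequality by a negative number, the direction must be reversed. Since 2 < 4, we should get -2 > -4, i.e., -2 > -4.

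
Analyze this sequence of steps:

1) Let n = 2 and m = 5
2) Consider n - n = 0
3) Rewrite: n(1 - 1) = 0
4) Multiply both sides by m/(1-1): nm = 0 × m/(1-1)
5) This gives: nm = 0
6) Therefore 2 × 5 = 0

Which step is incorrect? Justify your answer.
Step 4: Multiply both sides by m/(1-1): nm = 0 × m/(1-1)

Step 4 multiplies both sides by m/(1-1). However, 1-1 = 0, so this is multiplication by m/0, which is undefined. We cannot multiply by an undefined expression.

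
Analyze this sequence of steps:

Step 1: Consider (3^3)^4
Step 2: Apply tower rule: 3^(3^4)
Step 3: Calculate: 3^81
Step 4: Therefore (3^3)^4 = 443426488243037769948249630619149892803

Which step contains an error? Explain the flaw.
Step 2: Apply tower rule: 3^(3^4)

Step 2 incorrectly states that (a^b)^c = a^(b^c). The correct rule is (a^b)^c = a^(b×c). The actual value is (3^3)^4 = 3^12 = 531441, not 3^81 = 443426488243037769948249630619149892803.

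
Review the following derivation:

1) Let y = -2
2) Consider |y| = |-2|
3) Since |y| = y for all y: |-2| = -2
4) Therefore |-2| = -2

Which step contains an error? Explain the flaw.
Step 3: Since |y| = y for all y: |-2| = -2

Step 3 incorrectly states that |y| = y for all y. The correct definition is |y| = y when y >= 0, and |y| = -y when y < 0. Since -2 < 0, we have |-2| = -(-2) = 2, not -2.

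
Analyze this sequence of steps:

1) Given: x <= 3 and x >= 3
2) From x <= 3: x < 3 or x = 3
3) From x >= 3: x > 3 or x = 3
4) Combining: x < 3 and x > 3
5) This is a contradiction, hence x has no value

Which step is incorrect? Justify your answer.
Step 4: Combining: x < 3 and x > 3

Step 4 incorrectly combines the conditions. From x <= 3 and x >= 3, the intersection is x = 3. The error treats the 'or' cases as 'and' requirements. The correct conclusion is that x = 3 is the unique solution, not that no solution exists.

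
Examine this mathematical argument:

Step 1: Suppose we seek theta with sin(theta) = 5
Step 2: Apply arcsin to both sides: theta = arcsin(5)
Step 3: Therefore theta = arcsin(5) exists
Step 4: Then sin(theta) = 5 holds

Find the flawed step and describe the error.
Step 2: Apply arcsin to both sides: theta = arcsin(5)

Step 2 applies arcsin to 5. However, arcsin(x) is only defined for x in [-1, 1] because sin(theta) can only produce values in that range. Since |5| > 1, arcsin(5) is undefined. There is no angle whose sine equals 5.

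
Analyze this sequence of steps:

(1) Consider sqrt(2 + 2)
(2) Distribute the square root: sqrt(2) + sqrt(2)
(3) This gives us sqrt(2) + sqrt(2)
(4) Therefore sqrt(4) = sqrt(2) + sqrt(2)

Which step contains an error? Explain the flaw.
Step 2: Distribute the square root: sqrt(2) + sqrt(2)

Step 2 incorrectly 'distributes' the square root over addition. The square root function does not distribute: sqrt(a + b) ≠ sqrt(a) + sqrt(b). In fact, sqrt(2 + 2) = sqrt(4) ≈ 2.0000, while sqrt(2) + sqrt(2) ≈ 2.8284.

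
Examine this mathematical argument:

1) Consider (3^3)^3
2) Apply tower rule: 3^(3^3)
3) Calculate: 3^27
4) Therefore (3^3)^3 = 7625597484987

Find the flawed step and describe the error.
Step 2: Apply tower rule: 3^(3^3)

Step 2 incorrectly states that (a^b)^c = a^(b^c). The correct rule is (a^b)^c = a^(b×c). The actual value is (3^3)^3 = 3^9 = 19683, not 3^27 = 7625597484987.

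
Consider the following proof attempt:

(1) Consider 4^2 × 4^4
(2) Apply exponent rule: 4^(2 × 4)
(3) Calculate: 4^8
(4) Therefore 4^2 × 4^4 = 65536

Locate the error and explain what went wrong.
Step 2: Apply exponent rule: 4^(2 × 4)

Step 2 incorrectly states that a^b × a^c = a^(b×c). The correct rule is a^b × a^c = a^(b+c). The actual value is 4^2 × 4^4 = 4^6 = 4096, not 4^8 = 65536.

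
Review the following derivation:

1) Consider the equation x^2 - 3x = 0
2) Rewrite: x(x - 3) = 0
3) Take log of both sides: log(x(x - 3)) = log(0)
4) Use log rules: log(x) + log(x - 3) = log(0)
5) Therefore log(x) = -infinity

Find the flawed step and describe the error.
Step 3: Take log of both sides: log(x(x - 3)) = log(0)

Step 3 takes the logarithm of both sides, resulting in log(0) on the right side. The logarithm is only defined for positive numbers; log(0) is undefined (approaches negative infinity). This operation is invalid.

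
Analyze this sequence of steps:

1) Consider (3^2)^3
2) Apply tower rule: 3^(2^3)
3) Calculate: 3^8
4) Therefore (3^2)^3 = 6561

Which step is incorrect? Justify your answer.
Step 2: Apply tower rule: 3^(2^3)

Step 2 incorrectly states that (a^b)^c = a^(b^c). The correct rule is (a^b)^c = a^(b×c). The actual value is (3^2)^3 = 3^6 = 729, not 3^8 = 6561.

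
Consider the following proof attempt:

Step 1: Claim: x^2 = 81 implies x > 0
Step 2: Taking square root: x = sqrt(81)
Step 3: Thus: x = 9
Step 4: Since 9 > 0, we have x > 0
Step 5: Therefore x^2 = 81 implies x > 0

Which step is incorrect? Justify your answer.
Step 2: Taking square root: x = sqrt(81)

Step 2 takes the square root and assumes the positive root only. The equation x^2 = 81 actually has two solutions: x = 9 and x = -9. The proof silently assumes x > 0 without justification, then uses this assumption to conclude x > 0, which is circular. The counterexample x = -9 shows the claim is false.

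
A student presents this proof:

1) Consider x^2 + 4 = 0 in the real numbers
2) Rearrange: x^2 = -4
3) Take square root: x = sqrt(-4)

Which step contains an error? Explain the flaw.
Step 3: Take square root: x = sqrt(-4)

Step 3 takes the square root of -4, which is negative. In the real number system, the square root of a negative number is undefined. The equation x^2 + 4 = 0 has no real solutions. Square roots of negative numbers only exist in the complex numbers.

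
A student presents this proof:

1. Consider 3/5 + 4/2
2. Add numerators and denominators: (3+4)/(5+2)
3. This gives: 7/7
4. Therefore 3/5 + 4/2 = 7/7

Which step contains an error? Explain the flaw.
Step 2: Add numerators and denominators: (3+4)/(5+2)

Step 2 incorrectly adds fractions by separately adding numerators and denominators. This is wrong. The correct method requires a common denominator: 3/5 + 4/2 = (3×2 + 4×5)/(5×2) = 26/10 = 13/5. The method used gives 7/7, which is different.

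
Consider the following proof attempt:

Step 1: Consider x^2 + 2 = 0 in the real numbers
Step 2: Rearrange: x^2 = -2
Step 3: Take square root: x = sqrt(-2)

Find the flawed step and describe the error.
Step 3: Take square root: x = sqrt(-2)

Step 3 takes the square root of -2, which is negative. In the real number system, the square root of a negative number is undefined. The equation x^2 + 2 = 0 has no real solutions. Square roots of negative numbers only exist in the complex numbers.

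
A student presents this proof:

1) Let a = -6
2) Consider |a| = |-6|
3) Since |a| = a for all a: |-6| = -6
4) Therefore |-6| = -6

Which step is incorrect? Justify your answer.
Step 3: Since |a| = a for all a: |-6| = -6

Step 3 incorrectly states that |a| = a for all a. The correct definition is |a| = a when a >= 0, and |a| = -a when a < 0. Since -6 < 0, we have |-6| = -(-6) = 6, not -6.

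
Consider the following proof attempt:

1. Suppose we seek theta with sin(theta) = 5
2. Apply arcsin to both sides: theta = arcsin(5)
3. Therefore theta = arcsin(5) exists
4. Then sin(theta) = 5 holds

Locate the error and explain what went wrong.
Step 2: Apply arcsin to both sides: theta = arcsin(5)

Step 2 applies arcsin to 5. However, arcsin(x) is only defined for x in [-1, 1] because sin(theta) can only produce values in that range. Since |5| > 1, arcsin(5) is undefined. There is no angle whose sine equals 5.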